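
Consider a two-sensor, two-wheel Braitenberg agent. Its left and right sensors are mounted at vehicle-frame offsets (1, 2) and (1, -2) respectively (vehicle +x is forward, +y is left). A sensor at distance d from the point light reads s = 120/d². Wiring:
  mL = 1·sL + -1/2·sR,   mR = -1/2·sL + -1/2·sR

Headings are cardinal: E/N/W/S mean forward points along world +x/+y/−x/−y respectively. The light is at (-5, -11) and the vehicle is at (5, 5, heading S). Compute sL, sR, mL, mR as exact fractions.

left sensor world pos  = (7, 4); dL² = 369
right sensor world pos = (3, 4); dR² = 289
sL = 120/369 = 40/123
sR = 120/289 = 120/289
mL = 1·sL + -1/2·sR = 4180/35547
mR = -1/2·sL + -1/2·sR = -13160/35547

40/123 120/289 4180/35547 -13160/35547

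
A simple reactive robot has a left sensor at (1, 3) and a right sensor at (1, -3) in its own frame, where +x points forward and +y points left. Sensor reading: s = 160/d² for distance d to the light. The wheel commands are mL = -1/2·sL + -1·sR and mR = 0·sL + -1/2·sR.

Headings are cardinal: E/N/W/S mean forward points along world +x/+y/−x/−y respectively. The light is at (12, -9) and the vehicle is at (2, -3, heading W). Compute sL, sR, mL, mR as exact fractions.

left sensor world pos  = (1, -6); dL² = 130
right sensor world pos = (1, 0); dR² = 202
sL = 160/130 = 16/13
sR = 160/202 = 80/101
mL = -1/2·sL + -1·sR = -1848/1313
mR = 0·sL + -1/2·sR = -40/101

16/13 80/101 -1848/1313 -40/101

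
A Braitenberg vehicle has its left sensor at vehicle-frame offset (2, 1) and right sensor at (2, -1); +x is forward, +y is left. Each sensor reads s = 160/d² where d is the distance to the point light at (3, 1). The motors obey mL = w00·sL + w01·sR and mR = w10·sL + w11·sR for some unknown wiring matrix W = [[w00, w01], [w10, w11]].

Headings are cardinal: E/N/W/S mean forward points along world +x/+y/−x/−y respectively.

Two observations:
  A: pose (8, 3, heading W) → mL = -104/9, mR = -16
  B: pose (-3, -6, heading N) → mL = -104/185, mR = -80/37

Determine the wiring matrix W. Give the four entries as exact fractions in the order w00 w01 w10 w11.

-1 1/2 -1 0

obs A: pose=(8,3,W) → sL=16, sR=80/9, mL=-104/9, mR=-16
obs B: pose=(-3,-6,N) → sL=80/37, sR=16/5, mL=-104/185, mR=-80/37
sensor matrix S = [[16, 80/9], [80/37, 16/5]]; det S = 53248/1665
solve [mL_A; mL_B] = S·[w00; w01] and [mR_A; mR_B] = S·[w10; w11]:
  w00 = -1, w01 = 1/2, w10 = -1, w11 = 0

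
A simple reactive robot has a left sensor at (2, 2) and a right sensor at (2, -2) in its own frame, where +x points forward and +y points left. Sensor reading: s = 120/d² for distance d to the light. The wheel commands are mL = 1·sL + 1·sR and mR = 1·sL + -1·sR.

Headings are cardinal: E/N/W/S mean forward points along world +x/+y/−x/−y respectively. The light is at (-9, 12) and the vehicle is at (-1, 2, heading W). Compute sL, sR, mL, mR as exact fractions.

2/3 6/5 28/15 -8/15

left sensor world pos  = (-3, 0); dL² = 180
right sensor world pos = (-3, 4); dR² = 100
sL = 120/180 = 2/3
sR = 120/100 = 6/5
mL = 1·sL + 1·sR = 28/15
mR = 1·sL + -1·sR = -8/15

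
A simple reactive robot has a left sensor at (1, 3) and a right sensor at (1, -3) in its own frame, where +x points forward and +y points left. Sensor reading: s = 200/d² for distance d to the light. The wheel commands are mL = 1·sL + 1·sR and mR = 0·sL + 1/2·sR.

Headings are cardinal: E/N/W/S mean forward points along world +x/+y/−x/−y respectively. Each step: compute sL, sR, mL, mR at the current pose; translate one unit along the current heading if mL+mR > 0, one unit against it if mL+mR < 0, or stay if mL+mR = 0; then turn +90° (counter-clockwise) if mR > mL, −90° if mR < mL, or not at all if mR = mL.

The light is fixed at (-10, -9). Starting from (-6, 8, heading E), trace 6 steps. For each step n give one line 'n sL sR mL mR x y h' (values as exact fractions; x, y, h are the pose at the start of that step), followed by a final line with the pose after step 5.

n=0: pose=(-6,8,E); sL=8/17, sR=200/221; mL=304/221, mR=100/221; mL+mR=404/221 → advance +1; mR−mL=-12/13 → turn -1·90°
n=1: pose=(-5,8,S); sL=5/8, sR=10/13; mL=145/104, mR=5/13; mL+mR=185/104 → advance +1; mR−mL=-105/104 → turn -1·90°
n=2: pose=(-5,7,W); sL=40/37, sR=200/377; mL=22480/13949, mR=100/377; mL+mR=26180/13949 → advance +1; mR−mL=-18780/13949 → turn -1·90°
n=3: pose=(-6,7,N); sL=20/29, sR=100/169; mL=6280/4901, mR=50/169; mL+mR=7730/4901 → advance +1; mR−mL=-4830/4901 → turn -1·90°
n=4: pose=(-6,8,E); sL=8/17, sR=200/221; mL=304/221, mR=100/221; mL+mR=404/221 → advance +1; mR−mL=-12/13 → turn -1·90°
n=5: pose=(-5,8,S); sL=5/8, sR=10/13; mL=145/104, mR=5/13; mL+mR=185/104 → advance +1; mR−mL=-105/104 → turn -1·90°

0 8/17 200/221 304/221 100/221 -6 8 E
1 5/8 10/13 145/104 5/13 -5 8 S
2 40/37 200/377 22480/13949 100/377 -5 7 W
3 20/29 100/169 6280/4901 50/169 -6 7 N
4 8/17 200/221 304/221 100/221 -6 8 E
5 5/8 10/13 145/104 5/13 -5 8 S
final -5 7 W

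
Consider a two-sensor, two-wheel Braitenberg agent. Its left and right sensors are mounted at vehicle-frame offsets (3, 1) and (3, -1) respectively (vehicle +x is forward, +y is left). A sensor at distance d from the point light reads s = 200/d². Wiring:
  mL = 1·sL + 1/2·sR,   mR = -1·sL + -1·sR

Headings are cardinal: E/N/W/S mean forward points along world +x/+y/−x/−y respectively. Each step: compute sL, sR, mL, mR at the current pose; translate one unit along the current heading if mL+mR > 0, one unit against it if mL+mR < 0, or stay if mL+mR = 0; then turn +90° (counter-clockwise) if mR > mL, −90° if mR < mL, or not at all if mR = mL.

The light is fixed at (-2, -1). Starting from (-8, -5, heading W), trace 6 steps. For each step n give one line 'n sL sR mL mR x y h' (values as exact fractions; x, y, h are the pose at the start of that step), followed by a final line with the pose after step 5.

0 100/53 20/9 1430/477 -1960/477 -8 -5 W
1 200/37 200/17 7100/629 -10800/629 -7 -5 N
2 10 5 25/2 -15 -7 -6 E
3 200/89 200/113 31500/10057 -40400/10057 -8 -6 S
4 100/53 20/9 1430/477 -1960/477 -8 -5 W
5 200/37 200/17 7100/629 -10800/629 -7 -5 N
final -7 -6 E

n=0: pose=(-8,-5,W); sL=100/53, sR=20/9; mL=1430/477, mR=-1960/477; mL+mR=-10/9 → advance -1; mR−mL=-1130/159 → turn -1·90°
n=1: pose=(-7,-5,N); sL=200/37, sR=200/17; mL=7100/629, mR=-10800/629; mL+mR=-100/17 → advance -1; mR−mL=-17900/629 → turn -1·90°
n=2: pose=(-7,-6,E); sL=10, sR=5; mL=25/2, mR=-15; mL+mR=-5/2 → advance -1; mR−mL=-55/2 → turn -1·90°
n=3: pose=(-8,-6,S); sL=200/89, sR=200/113; mL=31500/10057, mR=-40400/10057; mL+mR=-100/113 → advance -1; mR−mL=-71900/10057 → turn -1·90°
n=4: pose=(-8,-5,W); sL=100/53, sR=20/9; mL=1430/477, mR=-1960/477; mL+mR=-10/9 → advance -1; mR−mL=-1130/159 → turn -1·90°
n=5: pose=(-7,-5,N); sL=200/37, sR=200/17; mL=7100/629, mR=-10800/629; mL+mR=-100/17 → advance -1; mR−mL=-17900/629 → turn -1·90°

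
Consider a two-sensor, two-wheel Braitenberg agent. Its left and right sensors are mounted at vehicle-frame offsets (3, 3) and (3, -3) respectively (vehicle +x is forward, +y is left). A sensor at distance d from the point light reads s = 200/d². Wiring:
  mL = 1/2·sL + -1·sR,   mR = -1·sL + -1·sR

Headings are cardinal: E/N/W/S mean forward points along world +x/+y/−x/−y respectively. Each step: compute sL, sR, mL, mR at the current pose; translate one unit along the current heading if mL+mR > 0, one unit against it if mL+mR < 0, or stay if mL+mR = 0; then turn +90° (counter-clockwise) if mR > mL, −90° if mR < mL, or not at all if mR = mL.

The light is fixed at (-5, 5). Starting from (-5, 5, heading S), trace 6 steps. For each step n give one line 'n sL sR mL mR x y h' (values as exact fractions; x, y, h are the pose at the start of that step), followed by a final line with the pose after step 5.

n=0: pose=(-5,5,S); sL=100/9, sR=100/9; mL=-50/9, mR=-200/9; mL+mR=-250/9 → advance -1; mR−mL=-50/3 → turn -1·90°
n=1: pose=(-5,6,W); sL=200/13, sR=8; mL=-4/13, mR=-304/13; mL+mR=-308/13 → advance -1; mR−mL=-300/13 → turn -1·90°
n=2: pose=(-4,6,N); sL=10, sR=25/4; mL=-5/4, mR=-65/4; mL+mR=-35/2 → advance -1; mR−mL=-15 → turn -1·90°
n=3: pose=(-4,5,E); sL=8, sR=8; mL=-4, mR=-16; mL+mR=-20 → advance -1; mR−mL=-12 → turn -1·90°
n=4: pose=(-5,5,S); sL=100/9, sR=100/9; mL=-50/9, mR=-200/9; mL+mR=-250/9 → advance -1; mR−mL=-50/3 → turn -1·90°
n=5: pose=(-5,6,W); sL=200/13, sR=8; mL=-4/13, mR=-304/13; mL+mR=-308/13 → advance -1; mR−mL=-300/13 → turn -1·90°

0 100/9 100/9 -50/9 -200/9 -5 5 S
1 200/13 8 -4/13 -304/13 -5 6 W
2 10 25/4 -5/4 -65/4 -4 6 N
3 8 8 -4 -16 -4 5 E
4 100/9 100/9 -50/9 -200/9 -5 5 S
5 200/13 8 -4/13 -304/13 -5 6 W
final -4 6 N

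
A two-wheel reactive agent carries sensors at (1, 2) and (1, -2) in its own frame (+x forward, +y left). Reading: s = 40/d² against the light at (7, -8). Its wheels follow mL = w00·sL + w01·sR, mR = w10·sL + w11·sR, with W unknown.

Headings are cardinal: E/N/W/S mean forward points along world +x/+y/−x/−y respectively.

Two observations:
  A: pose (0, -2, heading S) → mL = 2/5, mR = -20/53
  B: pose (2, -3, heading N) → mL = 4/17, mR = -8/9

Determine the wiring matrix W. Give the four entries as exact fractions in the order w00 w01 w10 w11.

obs A: pose=(0,-2,S) → sL=4/5, sR=20/53, mL=2/5, mR=-20/53
obs B: pose=(2,-3,N) → sL=8/17, sR=8/9, mL=4/17, mR=-8/9
sensor matrix S = [[4/5, 20/53], [8/17, 8/9]]; det S = 21632/40545
solve [mL_A; mL_B] = S·[w00; w01] and [mR_A; mR_B] = S·[w10; w11]:
  w00 = 1/2, w01 = 0, w10 = 0, w11 = -1

1/2 0 0 -1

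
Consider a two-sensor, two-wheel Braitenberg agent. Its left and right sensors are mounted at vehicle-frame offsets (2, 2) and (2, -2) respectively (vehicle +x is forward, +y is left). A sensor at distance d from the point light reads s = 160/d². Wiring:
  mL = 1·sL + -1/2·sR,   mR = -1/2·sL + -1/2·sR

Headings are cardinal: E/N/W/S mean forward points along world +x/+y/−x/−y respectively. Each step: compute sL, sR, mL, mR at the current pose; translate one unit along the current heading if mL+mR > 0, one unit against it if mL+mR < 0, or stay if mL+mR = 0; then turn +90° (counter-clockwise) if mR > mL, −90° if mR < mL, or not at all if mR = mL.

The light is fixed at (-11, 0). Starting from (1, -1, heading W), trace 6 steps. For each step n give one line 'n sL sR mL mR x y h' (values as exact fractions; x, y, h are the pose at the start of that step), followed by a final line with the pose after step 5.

0 160/109 160/101 7440/11009 -16800/11009 1 -1 W
1 80/61 80/113 6600/6893 -6960/6893 2 -1 N
2 32/45 160/241 4112/10845 -7456/10845 2 -2 E
3 40/53 40/29 100/1537 -1640/1537 1 -2 S
4 160/109 160/101 7440/11009 -16800/11009 1 -1 W
5 80/61 80/113 6600/6893 -6960/6893 2 -1 N
final 2 -2 E

n=0: pose=(1,-1,W); sL=160/109, sR=160/101; mL=7440/11009, mR=-16800/11009; mL+mR=-9360/11009 → advance -1; mR−mL=-240/109 → turn -1·90°
n=1: pose=(2,-1,N); sL=80/61, sR=80/113; mL=6600/6893, mR=-6960/6893; mL+mR=-360/6893 → advance -1; mR−mL=-120/61 → turn -1·90°
n=2: pose=(2,-2,E); sL=32/45, sR=160/241; mL=4112/10845, mR=-7456/10845; mL+mR=-3344/10845 → advance -1; mR−mL=-16/15 → turn -1·90°
n=3: pose=(1,-2,S); sL=40/53, sR=40/29; mL=100/1537, mR=-1640/1537; mL+mR=-1540/1537 → advance -1; mR−mL=-60/53 → turn -1·90°
n=4: pose=(1,-1,W); sL=160/109, sR=160/101; mL=7440/11009, mR=-16800/11009; mL+mR=-9360/11009 → advance -1; mR−mL=-240/109 → turn -1·90°
n=5: pose=(2,-1,N); sL=80/61, sR=80/113; mL=6600/6893, mR=-6960/6893; mL+mR=-360/6893 → advance -1; mR−mL=-120/61 → turn -1·90°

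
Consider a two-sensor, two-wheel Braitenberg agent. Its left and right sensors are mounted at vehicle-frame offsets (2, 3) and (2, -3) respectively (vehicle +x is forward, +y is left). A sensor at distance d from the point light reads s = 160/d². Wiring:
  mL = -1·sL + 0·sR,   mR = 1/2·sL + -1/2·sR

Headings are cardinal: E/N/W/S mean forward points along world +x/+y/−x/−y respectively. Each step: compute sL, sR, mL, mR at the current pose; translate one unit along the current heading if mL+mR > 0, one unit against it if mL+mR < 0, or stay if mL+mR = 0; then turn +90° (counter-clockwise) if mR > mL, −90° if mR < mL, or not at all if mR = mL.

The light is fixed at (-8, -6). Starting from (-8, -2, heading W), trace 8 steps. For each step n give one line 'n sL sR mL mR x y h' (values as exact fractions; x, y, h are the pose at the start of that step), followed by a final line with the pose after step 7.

0 32 160/53 -32 768/53 -8 -2 W
1 8 20 -8 -6 -7 -2 S
2 160/73 160/13 -160/73 -4800/949 -7 -1 E
3 80/9 80/9 -80/9 0 -8 -1 S
4 32/17 160/13 -32/17 -1152/221 -8 0 E
5 8 5 -8 3/2 -9 0 S
6 160/101 160/17 -160/101 -6720/1717 -9 1 E
7 80/13 16/5 -80/13 96/65 -10 1 S
final -10 2 E

n=0: pose=(-8,-2,W); sL=32, sR=160/53; mL=-32, mR=768/53; mL+mR=-928/53 → advance -1; mR−mL=2464/53 → turn +1·90°
n=1: pose=(-7,-2,S); sL=8, sR=20; mL=-8, mR=-6; mL+mR=-14 → advance -1; mR−mL=2 → turn +1·90°
n=2: pose=(-7,-1,E); sL=160/73, sR=160/13; mL=-160/73, mR=-4800/949; mL+mR=-6880/949 → advance -1; mR−mL=-2720/949 → turn -1·90°
n=3: pose=(-8,-1,S); sL=80/9, sR=80/9; mL=-80/9, mR=0; mL+mR=-80/9 → advance -1; mR−mL=80/9 → turn +1·90°
n=4: pose=(-8,0,E); sL=32/17, sR=160/13; mL=-32/17, mR=-1152/221; mL+mR=-1568/221 → advance -1; mR−mL=-736/221 → turn -1·90°
n=5: pose=(-9,0,S); sL=8, sR=5; mL=-8, mR=3/2; mL+mR=-13/2 → advance -1; mR−mL=19/2 → turn +1·90°
n=6: pose=(-9,1,E); sL=160/101, sR=160/17; mL=-160/101, mR=-6720/1717; mL+mR=-9440/1717 → advance -1; mR−mL=-4000/1717 → turn -1·90°
n=7: pose=(-10,1,S); sL=80/13, sR=16/5; mL=-80/13, mR=96/65; mL+mR=-304/65 → advance -1; mR−mL=496/65 → turn +1·90°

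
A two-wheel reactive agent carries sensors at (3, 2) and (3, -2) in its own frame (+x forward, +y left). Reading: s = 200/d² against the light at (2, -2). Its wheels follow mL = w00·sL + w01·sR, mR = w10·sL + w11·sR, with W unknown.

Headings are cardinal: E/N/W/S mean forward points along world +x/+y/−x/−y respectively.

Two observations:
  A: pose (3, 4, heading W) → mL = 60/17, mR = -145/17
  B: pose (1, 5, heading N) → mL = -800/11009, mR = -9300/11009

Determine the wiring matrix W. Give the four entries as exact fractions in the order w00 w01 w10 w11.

1/2 -1/2 -1 1/2

obs A: pose=(3,4,W) → sL=10, sR=50/17, mL=60/17, mR=-145/17
obs B: pose=(1,5,N) → sL=200/109, sR=200/101, mL=-800/11009, mR=-9300/11009
sensor matrix S = [[10, 50/17], [200/109, 200/101]]; det S = 2696000/187153
solve [mL_A; mL_B] = S·[w00; w01] and [mR_A; mR_B] = S·[w10; w11]:
  w00 = 1/2, w01 = -1/2, w10 = -1, w11 = 1/2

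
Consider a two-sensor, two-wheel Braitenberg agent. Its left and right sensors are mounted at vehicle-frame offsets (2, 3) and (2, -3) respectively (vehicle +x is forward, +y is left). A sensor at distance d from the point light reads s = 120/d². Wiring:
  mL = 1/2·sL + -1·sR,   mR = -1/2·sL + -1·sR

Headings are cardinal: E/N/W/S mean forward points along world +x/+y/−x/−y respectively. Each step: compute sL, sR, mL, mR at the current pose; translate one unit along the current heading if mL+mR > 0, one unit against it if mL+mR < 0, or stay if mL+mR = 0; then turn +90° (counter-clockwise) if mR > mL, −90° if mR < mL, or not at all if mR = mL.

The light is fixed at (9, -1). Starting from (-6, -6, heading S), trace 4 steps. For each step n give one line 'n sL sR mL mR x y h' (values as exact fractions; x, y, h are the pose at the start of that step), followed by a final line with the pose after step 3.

n=0: pose=(-6,-6,S); sL=120/193, sR=120/373; mL=-780/71989, mR=-45540/71989; mL+mR=-240/373 → advance -1; mR−mL=-120/193 → turn -1·90°
n=1: pose=(-6,-5,W); sL=60/169, sR=12/29; mL=-1158/4901, mR=-2898/4901; mL+mR=-24/29 → advance -1; mR−mL=-60/169 → turn -1·90°
n=2: pose=(-5,-5,N); sL=120/293, sR=24/25; mL=-5532/7325, mR=-8532/7325; mL+mR=-48/25 → advance -1; mR−mL=-120/293 → turn -1·90°
n=3: pose=(-5,-6,E); sL=30/37, sR=15/26; mL=-165/962, mR=-945/962; mL+mR=-15/13 → advance -1; mR−mL=-30/37 → turn -1·90°

0 120/193 120/373 -780/71989 -45540/71989 -6 -6 S
1 60/169 12/29 -1158/4901 -2898/4901 -6 -5 W
2 120/293 24/25 -5532/7325 -8532/7325 -5 -5 N
3 30/37 15/26 -165/962 -945/962 -5 -6 E
final -6 -6 S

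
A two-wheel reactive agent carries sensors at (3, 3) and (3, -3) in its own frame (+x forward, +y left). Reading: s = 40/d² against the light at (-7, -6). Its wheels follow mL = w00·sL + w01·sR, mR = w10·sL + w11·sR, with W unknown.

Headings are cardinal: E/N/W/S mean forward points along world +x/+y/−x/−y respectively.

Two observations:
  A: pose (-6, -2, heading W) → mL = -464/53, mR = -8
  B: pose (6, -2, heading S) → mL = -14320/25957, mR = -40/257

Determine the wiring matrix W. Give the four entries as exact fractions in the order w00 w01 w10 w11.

obs A: pose=(-6,-2,W) → sL=8, sR=40/53, mL=-464/53, mR=-8
obs B: pose=(6,-2,S) → sL=40/257, sR=40/101, mL=-14320/25957, mR=-40/257
sensor matrix S = [[8, 40/53], [40/257, 40/101]]; det S = 4197120/1375721
solve [mL_A; mL_B] = S·[w00; w01] and [mR_A; mR_B] = S·[w10; w11]:
  w00 = -1, w01 = -1, w10 = -1, w11 = 0

-1 -1 -1 0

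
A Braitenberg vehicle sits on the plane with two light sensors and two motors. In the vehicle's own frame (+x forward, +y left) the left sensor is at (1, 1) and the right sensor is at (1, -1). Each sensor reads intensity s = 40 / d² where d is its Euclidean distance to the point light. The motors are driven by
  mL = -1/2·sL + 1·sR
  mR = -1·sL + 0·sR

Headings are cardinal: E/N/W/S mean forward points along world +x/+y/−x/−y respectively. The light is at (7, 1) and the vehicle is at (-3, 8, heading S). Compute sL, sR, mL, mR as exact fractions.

40/117 40/157 1540/18369 -40/117

left sensor world pos  = (-2, 7); dL² = 117
right sensor world pos = (-4, 7); dR² = 157
sL = 40/117 = 40/117
sR = 40/157 = 40/157
mL = -1/2·sL + 1·sR = 1540/18369
mR = -1·sL + 0·sR = -40/117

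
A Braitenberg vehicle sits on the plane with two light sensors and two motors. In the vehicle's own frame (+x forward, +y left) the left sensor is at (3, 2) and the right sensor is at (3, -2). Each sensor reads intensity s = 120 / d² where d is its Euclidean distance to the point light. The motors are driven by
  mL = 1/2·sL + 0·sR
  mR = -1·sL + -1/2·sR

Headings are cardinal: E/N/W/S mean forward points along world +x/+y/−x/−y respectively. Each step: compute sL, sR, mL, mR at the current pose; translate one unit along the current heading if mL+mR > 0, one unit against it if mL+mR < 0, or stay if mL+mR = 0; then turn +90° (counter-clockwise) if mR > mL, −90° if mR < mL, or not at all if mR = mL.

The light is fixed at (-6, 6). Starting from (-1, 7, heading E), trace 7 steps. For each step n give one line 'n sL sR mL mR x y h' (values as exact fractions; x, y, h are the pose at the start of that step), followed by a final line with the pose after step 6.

0 120/73 24/13 60/73 -2436/949 -1 7 E
1 3 15 3/2 -21/2 -2 7 S
2 120 120/17 60 -2100/17 -2 8 W
3 60/17 60/37 30/17 -2730/629 -1 8 N
4 120/73 24/13 60/73 -2436/949 -1 7 E
5 3 15 3/2 -21/2 -2 7 S
6 120 120/17 60 -2100/17 -2 8 W
final -1 8 N

n=0: pose=(-1,7,E); sL=120/73, sR=24/13; mL=60/73, mR=-2436/949; mL+mR=-1656/949 → advance -1; mR−mL=-3216/949 → turn -1·90°
n=1: pose=(-2,7,S); sL=3, sR=15; mL=3/2, mR=-21/2; mL+mR=-9 → advance -1; mR−mL=-12 → turn -1·90°
n=2: pose=(-2,8,W); sL=120, sR=120/17; mL=60, mR=-2100/17; mL+mR=-1080/17 → advance -1; mR−mL=-3120/17 → turn -1·90°
n=3: pose=(-1,8,N); sL=60/17, sR=60/37; mL=30/17, mR=-2730/629; mL+mR=-1620/629 → advance -1; mR−mL=-3840/629 → turn -1·90°
n=4: pose=(-1,7,E); sL=120/73, sR=24/13; mL=60/73, mR=-2436/949; mL+mR=-1656/949 → advance -1; mR−mL=-3216/949 → turn -1·90°
n=5: pose=(-2,7,S); sL=3, sR=15; mL=3/2, mR=-21/2; mL+mR=-9 → advance -1; mR−mL=-12 → turn -1·90°
n=6: pose=(-2,8,W); sL=120, sR=120/17; mL=60, mR=-2100/17; mL+mR=-1080/17 → advance -1; mR−mL=-3120/17 → turn -1·90°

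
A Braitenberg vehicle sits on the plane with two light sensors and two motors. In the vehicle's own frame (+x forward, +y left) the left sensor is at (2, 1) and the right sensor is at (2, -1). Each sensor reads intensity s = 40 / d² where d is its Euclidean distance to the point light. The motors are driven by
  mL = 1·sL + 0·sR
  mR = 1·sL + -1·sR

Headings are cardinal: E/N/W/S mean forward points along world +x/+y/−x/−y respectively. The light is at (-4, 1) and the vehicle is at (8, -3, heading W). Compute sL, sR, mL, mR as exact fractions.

8/25 40/109 8/25 -128/2725

left sensor world pos  = (6, -4); dL² = 125
right sensor world pos = (6, -2); dR² = 109
sL = 40/125 = 8/25
sR = 40/109 = 40/109
mL = 1·sL + 0·sR = 8/25
mR = 1·sL + -1·sR = -128/2725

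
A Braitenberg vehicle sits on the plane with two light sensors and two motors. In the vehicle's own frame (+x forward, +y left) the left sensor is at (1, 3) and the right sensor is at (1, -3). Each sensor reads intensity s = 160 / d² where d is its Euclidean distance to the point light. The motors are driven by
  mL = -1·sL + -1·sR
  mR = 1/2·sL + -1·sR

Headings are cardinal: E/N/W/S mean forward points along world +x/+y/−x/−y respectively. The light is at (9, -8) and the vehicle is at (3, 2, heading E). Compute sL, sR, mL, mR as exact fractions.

80/97 80/37 -10720/3589 -6280/3589

left sensor world pos  = (4, 5); dL² = 194
right sensor world pos = (4, -1); dR² = 74
sL = 160/194 = 80/97
sR = 160/74 = 80/37
mL = -1·sL + -1·sR = -10720/3589
mR = 1/2·sL + -1·sR = -6280/3589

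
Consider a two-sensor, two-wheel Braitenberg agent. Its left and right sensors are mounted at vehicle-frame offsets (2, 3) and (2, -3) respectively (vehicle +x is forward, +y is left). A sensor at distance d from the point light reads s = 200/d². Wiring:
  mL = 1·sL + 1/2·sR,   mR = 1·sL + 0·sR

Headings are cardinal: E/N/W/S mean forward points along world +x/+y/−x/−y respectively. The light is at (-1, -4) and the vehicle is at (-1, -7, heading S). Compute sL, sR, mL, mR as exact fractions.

100/17 100/17 150/17 100/17

left sensor world pos  = (2, -9); dL² = 34
right sensor world pos = (-4, -9); dR² = 34
sL = 200/34 = 100/17
sR = 200/34 = 100/17
mL = 1·sL + 1/2·sR = 150/17
mR = 1·sL + 0·sR = 100/17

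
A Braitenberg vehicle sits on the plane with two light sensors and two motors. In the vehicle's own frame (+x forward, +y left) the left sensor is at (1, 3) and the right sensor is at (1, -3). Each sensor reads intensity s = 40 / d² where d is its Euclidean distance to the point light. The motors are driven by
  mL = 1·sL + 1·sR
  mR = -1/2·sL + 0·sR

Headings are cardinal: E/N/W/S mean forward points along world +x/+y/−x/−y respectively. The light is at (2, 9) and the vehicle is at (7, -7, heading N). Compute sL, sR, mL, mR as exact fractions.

left sensor world pos  = (4, -6); dL² = 229
right sensor world pos = (10, -6); dR² = 289
sL = 40/229 = 40/229
sR = 40/289 = 40/289
mL = 1·sL + 1·sR = 20720/66181
mR = -1/2·sL + 0·sR = -20/229

40/229 40/289 20720/66181 -20/229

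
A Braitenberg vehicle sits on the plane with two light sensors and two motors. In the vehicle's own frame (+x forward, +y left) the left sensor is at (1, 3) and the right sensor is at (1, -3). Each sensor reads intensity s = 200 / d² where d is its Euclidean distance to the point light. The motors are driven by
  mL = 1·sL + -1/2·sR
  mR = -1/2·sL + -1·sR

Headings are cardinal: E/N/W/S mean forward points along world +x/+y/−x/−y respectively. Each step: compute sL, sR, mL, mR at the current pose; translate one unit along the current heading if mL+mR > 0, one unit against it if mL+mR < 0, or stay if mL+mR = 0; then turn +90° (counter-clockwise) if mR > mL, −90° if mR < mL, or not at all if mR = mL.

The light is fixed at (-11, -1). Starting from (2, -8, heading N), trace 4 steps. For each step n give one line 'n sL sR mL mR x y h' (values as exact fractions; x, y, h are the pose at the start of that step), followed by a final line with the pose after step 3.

0 25/17 50/73 1400/1241 -3525/2482 2 -8 N
1 200/221 200/317 41300/70057 -75900/70057 2 -9 E
2 100/153 100/81 50/1377 -2150/1377 1 -9 S
3 200/221 200/137 5300/30277 -57900/30277 1 -8 W
final 2 -8 N

n=0: pose=(2,-8,N); sL=25/17, sR=50/73; mL=1400/1241, mR=-3525/2482; mL+mR=-725/2482 → advance -1; mR−mL=-6325/2482 → turn -1·90°
n=1: pose=(2,-9,E); sL=200/221, sR=200/317; mL=41300/70057, mR=-75900/70057; mL+mR=-34600/70057 → advance -1; mR−mL=-117200/70057 → turn -1·90°
n=2: pose=(1,-9,S); sL=100/153, sR=100/81; mL=50/1377, mR=-2150/1377; mL+mR=-700/459 → advance -1; mR−mL=-2200/1377 → turn -1·90°
n=3: pose=(1,-8,W); sL=200/221, sR=200/137; mL=5300/30277, mR=-57900/30277; mL+mR=-52600/30277 → advance -1; mR−mL=-63200/30277 → turn -1·90°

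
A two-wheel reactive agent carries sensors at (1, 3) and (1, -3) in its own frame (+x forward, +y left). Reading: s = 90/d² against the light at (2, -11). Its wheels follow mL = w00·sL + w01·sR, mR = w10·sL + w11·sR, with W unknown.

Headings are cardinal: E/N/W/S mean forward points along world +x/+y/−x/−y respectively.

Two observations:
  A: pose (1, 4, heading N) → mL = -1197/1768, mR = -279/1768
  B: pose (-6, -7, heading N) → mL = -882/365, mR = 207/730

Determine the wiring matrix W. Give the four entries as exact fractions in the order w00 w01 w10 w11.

obs A: pose=(1,4,N) → sL=45/136, sR=9/26, mL=-1197/1768, mR=-279/1768
obs B: pose=(-6,-7,N) → sL=45/73, sR=9/5, mL=-882/365, mR=207/730
sensor matrix S = [[45/136, 9/26], [45/73, 9/5]]; det S = 49329/129064
solve [mL_A; mL_B] = S·[w00; w01] and [mR_A; mR_B] = S·[w10; w11]:
  w00 = -1, w01 = -1, w10 = -1, w11 = 1/2

-1 -1 -1 1/2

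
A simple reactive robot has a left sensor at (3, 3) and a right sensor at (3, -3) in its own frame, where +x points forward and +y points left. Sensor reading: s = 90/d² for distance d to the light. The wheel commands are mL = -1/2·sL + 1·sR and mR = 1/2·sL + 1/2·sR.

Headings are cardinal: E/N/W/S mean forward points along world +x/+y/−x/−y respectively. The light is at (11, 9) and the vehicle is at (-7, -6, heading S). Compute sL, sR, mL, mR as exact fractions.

10/61 2/17 37/1037 146/1037

left sensor world pos  = (-4, -9); dL² = 549
right sensor world pos = (-10, -9); dR² = 765
sL = 90/549 = 10/61
sR = 90/765 = 2/17
mL = -1/2·sL + 1·sR = 37/1037
mR = 1/2·sL + 1/2·sR = 146/1037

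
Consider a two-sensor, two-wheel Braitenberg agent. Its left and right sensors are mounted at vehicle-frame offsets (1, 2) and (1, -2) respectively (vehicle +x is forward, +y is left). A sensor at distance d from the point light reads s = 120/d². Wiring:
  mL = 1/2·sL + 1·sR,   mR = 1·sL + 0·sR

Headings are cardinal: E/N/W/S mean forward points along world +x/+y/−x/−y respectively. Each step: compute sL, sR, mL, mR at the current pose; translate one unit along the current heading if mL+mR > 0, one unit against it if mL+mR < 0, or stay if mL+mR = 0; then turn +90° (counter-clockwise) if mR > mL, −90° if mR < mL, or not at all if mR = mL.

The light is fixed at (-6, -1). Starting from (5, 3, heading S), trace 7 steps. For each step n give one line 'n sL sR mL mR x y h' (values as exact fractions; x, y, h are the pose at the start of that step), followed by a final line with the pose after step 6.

n=0: pose=(5,3,S); sL=60/89, sR=4/3; mL=446/267, mR=60/89; mL+mR=626/267 → advance +1; mR−mL=-266/267 → turn -1·90°
n=1: pose=(5,2,W); sL=120/101, sR=24/25; mL=3924/2525, mR=120/101; mL+mR=6924/2525 → advance +1; mR−mL=-924/2525 → turn -1·90°
n=2: pose=(4,2,N); sL=3/2, sR=3/4; mL=3/2, mR=3/2; mL+mR=3 → advance +1; mR−mL=0 → turn +0·90°
n=3: pose=(4,3,N); sL=120/89, sR=120/169; mL=20820/15041, mR=120/89; mL+mR=41100/15041 → advance +1; mR−mL=-540/15041 → turn -1·90°
n=4: pose=(4,4,E); sL=12/17, sR=12/13; mL=282/221, mR=12/17; mL+mR=438/221 → advance +1; mR−mL=-126/221 → turn -1·90°
n=5: pose=(5,4,S); sL=24/37, sR=120/97; mL=5604/3589, mR=24/37; mL+mR=7932/3589 → advance +1; mR−mL=-3276/3589 → turn -1·90°
n=6: pose=(5,3,W); sL=15/13, sR=15/17; mL=645/442, mR=15/13; mL+mR=1155/442 → advance +1; mR−mL=-135/442 → turn -1·90°

0 60/89 4/3 446/267 60/89 5 3 S
1 120/101 24/25 3924/2525 120/101 5 2 W
2 3/2 3/4 3/2 3/2 4 2 N
3 120/89 120/169 20820/15041 120/89 4 3 N
4 12/17 12/13 282/221 12/17 4 4 E
5 24/37 120/97 5604/3589 24/37 5 4 S
6 15/13 15/17 645/442 15/13 5 3 W
final 4 3 N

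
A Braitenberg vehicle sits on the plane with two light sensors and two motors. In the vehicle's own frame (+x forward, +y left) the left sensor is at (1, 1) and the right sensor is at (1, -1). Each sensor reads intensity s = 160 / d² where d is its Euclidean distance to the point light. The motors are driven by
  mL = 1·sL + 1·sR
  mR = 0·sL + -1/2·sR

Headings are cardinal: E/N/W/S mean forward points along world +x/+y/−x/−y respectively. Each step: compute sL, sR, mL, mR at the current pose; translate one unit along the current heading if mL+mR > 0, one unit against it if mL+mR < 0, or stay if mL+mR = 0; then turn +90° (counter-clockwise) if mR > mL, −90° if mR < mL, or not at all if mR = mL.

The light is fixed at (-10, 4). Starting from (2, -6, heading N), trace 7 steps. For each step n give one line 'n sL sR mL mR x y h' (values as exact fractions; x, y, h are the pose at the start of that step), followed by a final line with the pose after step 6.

0 80/101 16/25 3616/2525 -8/25 2 -6 N
1 160/233 160/269 80320/62677 -80/269 2 -5 E
2 20/37 40/61 2700/2257 -20/61 3 -5 S
3 32/53 32/45 3136/2385 -16/45 3 -6 W
4 80/101 16/25 3616/2525 -8/25 2 -6 N
5 160/233 160/269 80320/62677 -80/269 2 -5 E
6 20/37 40/61 2700/2257 -20/61 3 -5 S
final 3 -6 W

n=0: pose=(2,-6,N); sL=80/101, sR=16/25; mL=3616/2525, mR=-8/25; mL+mR=2808/2525 → advance +1; mR−mL=-4424/2525 → turn -1·90°
n=1: pose=(2,-5,E); sL=160/233, sR=160/269; mL=80320/62677, mR=-80/269; mL+mR=61680/62677 → advance +1; mR−mL=-98960/62677 → turn -1·90°
n=2: pose=(3,-5,S); sL=20/37, sR=40/61; mL=2700/2257, mR=-20/61; mL+mR=1960/2257 → advance +1; mR−mL=-3440/2257 → turn -1·90°
n=3: pose=(3,-6,W); sL=32/53, sR=32/45; mL=3136/2385, mR=-16/45; mL+mR=2288/2385 → advance +1; mR−mL=-1328/795 → turn -1·90°
n=4: pose=(2,-6,N); sL=80/101, sR=16/25; mL=3616/2525, mR=-8/25; mL+mR=2808/2525 → advance +1; mR−mL=-4424/2525 → turn -1·90°
n=5: pose=(2,-5,E); sL=160/233, sR=160/269; mL=80320/62677, mR=-80/269; mL+mR=61680/62677 → advance +1; mR−mL=-98960/62677 → turn -1·90°
n=6: pose=(3,-5,S); sL=20/37, sR=40/61; mL=2700/2257, mR=-20/61; mL+mR=1960/2257 → advance +1; mR−mL=-3440/2257 → turn -1·90°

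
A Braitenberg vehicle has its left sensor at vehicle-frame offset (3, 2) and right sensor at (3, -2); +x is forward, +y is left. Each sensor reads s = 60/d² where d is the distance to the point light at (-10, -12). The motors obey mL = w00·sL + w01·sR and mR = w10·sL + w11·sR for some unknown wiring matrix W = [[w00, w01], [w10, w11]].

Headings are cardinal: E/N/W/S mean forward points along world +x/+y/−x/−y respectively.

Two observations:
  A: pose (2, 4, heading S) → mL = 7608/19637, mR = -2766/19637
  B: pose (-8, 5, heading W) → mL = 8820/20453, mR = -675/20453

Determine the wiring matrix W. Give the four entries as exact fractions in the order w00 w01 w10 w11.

obs A: pose=(2,4,S) → sL=12/73, sR=60/269, mL=7608/19637, mR=-2766/19637
obs B: pose=(-8,5,W) → sL=30/113, sR=30/181, mL=8820/20453, mR=-675/20453
sensor matrix S = [[12/73, 60/269], [30/113, 30/181]]; det S = -12840480/401635561
solve [mL_A; mL_B] = S·[w00; w01] and [mR_A; mR_B] = S·[w10; w11]:
  w00 = 1, w01 = 1, w10 = 1/2, w11 = -1

1 1 1/2 -1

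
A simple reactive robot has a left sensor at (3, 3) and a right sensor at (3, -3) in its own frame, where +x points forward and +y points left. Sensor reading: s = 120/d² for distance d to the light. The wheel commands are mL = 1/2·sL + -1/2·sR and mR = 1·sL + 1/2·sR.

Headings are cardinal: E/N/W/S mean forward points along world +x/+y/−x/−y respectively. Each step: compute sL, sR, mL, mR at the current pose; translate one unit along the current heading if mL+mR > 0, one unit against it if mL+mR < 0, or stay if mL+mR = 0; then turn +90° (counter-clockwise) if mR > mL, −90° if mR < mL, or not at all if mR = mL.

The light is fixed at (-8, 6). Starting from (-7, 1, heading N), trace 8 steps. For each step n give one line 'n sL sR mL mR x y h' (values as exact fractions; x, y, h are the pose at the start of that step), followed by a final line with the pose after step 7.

n=0: pose=(-7,1,N); sL=15, sR=6; mL=9/2, mR=18; mL+mR=45/2 → advance +1; mR−mL=27/2 → turn +1·90°
n=1: pose=(-7,2,W); sL=120/53, sR=24; mL=-576/53, mR=756/53; mL+mR=180/53 → advance +1; mR−mL=1332/53 → turn +1·90°
n=2: pose=(-8,2,S); sL=60/29, sR=60/29; mL=0, mR=90/29; mL+mR=90/29 → advance +1; mR−mL=90/29 → turn +1·90°
n=3: pose=(-8,1,E); sL=120/13, sR=120/73; mL=3600/949, mR=9540/949; mL+mR=180/13 → advance +1; mR−mL=5940/949 → turn +1·90°
n=4: pose=(-7,1,N); sL=15, sR=6; mL=9/2, mR=18; mL+mR=45/2 → advance +1; mR−mL=27/2 → turn +1·90°
n=5: pose=(-7,2,W); sL=120/53, sR=24; mL=-576/53, mR=756/53; mL+mR=180/53 → advance +1; mR−mL=1332/53 → turn +1·90°
n=6: pose=(-8,2,S); sL=60/29, sR=60/29; mL=0, mR=90/29; mL+mR=90/29 → advance +1; mR−mL=90/29 → turn +1·90°
n=7: pose=(-8,1,E); sL=120/13, sR=120/73; mL=3600/949, mR=9540/949; mL+mR=180/13 → advance +1; mR−mL=5940/949 → turn +1·90°

0 15 6 9/2 18 -7 1 N
1 120/53 24 -576/53 756/53 -7 2 W
2 60/29 60/29 0 90/29 -8 2 S
3 120/13 120/73 3600/949 9540/949 -8 1 E
4 15 6 9/2 18 -7 1 N
5 120/53 24 -576/53 756/53 -7 2 W
6 60/29 60/29 0 90/29 -8 2 S
7 120/13 120/73 3600/949 9540/949 -8 1 E
final -7 1 N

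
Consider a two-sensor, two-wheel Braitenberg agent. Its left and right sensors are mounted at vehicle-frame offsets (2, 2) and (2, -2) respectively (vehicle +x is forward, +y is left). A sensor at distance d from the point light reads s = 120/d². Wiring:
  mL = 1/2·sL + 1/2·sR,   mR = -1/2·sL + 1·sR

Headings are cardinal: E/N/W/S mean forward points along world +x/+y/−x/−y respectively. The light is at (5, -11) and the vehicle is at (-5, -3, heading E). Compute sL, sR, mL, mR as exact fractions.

30/41 6/5 198/205 171/205

left sensor world pos  = (-3, -1); dL² = 164
right sensor world pos = (-3, -5); dR² = 100
sL = 120/164 = 30/41
sR = 120/100 = 6/5
mL = 1/2·sL + 1/2·sR = 198/205
mR = -1/2·sL + 1·sR = 171/205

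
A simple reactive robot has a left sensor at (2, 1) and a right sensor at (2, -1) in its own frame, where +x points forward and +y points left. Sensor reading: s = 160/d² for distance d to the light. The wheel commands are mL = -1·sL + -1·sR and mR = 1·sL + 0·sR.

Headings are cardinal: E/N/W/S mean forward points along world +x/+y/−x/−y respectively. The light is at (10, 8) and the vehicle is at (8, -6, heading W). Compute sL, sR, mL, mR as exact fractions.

left sensor world pos  = (6, -7); dL² = 241
right sensor world pos = (6, -5); dR² = 185
sL = 160/241 = 160/241
sR = 160/185 = 32/37
mL = -1·sL + -1·sR = -13632/8917
mR = 1·sL + 0·sR = 160/241

160/241 32/37 -13632/8917 160/241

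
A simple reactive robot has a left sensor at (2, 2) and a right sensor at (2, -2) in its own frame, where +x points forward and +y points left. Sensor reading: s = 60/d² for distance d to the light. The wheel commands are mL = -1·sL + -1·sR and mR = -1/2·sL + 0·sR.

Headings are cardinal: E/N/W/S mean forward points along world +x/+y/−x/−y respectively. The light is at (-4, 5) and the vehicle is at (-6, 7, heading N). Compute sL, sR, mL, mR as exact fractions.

left sensor world pos  = (-8, 9); dL² = 32
right sensor world pos = (-4, 9); dR² = 16
sL = 60/32 = 15/8
sR = 60/16 = 15/4
mL = -1·sL + -1·sR = -45/8
mR = -1/2·sL + 0·sR = -15/16

15/8 15/4 -45/8 -15/16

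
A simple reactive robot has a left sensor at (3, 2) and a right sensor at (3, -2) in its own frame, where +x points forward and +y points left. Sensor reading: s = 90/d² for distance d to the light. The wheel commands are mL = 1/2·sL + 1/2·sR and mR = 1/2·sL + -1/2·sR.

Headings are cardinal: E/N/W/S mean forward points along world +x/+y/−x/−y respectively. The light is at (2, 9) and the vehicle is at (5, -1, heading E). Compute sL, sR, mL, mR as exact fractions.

left sensor world pos  = (8, 1); dL² = 100
right sensor world pos = (8, -3); dR² = 180
sL = 90/100 = 9/10
sR = 90/180 = 1/2
mL = 1/2·sL + 1/2·sR = 7/10
mR = 1/2·sL + -1/2·sR = 1/5

9/10 1/2 7/10 1/5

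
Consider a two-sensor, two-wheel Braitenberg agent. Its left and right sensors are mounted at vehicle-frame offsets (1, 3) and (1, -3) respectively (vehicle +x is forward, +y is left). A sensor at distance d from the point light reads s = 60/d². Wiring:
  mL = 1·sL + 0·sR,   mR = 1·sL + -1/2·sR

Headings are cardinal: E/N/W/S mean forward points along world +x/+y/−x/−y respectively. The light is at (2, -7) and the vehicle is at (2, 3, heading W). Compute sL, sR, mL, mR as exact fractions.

6/5 6/17 6/5 87/85

left sensor world pos  = (1, 0); dL² = 50
right sensor world pos = (1, 6); dR² = 170
sL = 60/50 = 6/5
sR = 60/170 = 6/17
mL = 1·sL + 0·sR = 6/5
mR = 1·sL + -1/2·sR = 87/85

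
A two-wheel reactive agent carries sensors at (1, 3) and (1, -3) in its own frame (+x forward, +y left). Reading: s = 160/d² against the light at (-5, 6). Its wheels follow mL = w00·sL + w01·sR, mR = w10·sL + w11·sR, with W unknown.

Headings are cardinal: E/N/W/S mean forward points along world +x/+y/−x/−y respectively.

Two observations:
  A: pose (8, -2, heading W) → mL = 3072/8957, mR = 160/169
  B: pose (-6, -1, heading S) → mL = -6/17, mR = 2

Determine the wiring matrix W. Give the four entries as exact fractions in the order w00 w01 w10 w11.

obs A: pose=(8,-2,W) → sL=32/53, sR=160/169, mL=3072/8957, mR=160/169
obs B: pose=(-6,-1,S) → sL=40/17, sR=2, mL=-6/17, mR=2
sensor matrix S = [[32/53, 160/169], [40/17, 2]]; det S = -155328/152269
solve [mL_A; mL_B] = S·[w00; w01] and [mR_A; mR_B] = S·[w10; w11]:
  w00 = -1, w01 = 1, w10 = 0, w11 = 1

-1 1 0 1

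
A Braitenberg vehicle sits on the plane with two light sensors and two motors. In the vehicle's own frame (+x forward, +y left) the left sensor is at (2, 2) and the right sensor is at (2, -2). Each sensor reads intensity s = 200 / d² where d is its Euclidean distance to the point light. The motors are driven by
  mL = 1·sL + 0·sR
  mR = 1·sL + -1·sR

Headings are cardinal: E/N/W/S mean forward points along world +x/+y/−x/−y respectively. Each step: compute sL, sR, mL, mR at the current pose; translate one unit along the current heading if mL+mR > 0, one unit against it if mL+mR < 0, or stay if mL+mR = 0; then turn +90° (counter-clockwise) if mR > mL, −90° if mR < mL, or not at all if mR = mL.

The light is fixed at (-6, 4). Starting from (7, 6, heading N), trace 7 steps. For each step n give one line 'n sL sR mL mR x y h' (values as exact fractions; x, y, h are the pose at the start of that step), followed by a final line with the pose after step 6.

n=0: pose=(7,6,N); sL=200/137, sR=200/241; mL=200/137, mR=20800/33017; mL+mR=69000/33017 → advance +1; mR−mL=-200/241 → turn -1·90°
n=1: pose=(7,7,E); sL=4/5, sR=100/113; mL=4/5, mR=-48/565; mL+mR=404/565 → advance +1; mR−mL=-100/113 → turn -1·90°
n=2: pose=(8,7,S); sL=200/257, sR=40/29; mL=200/257, mR=-4480/7453; mL+mR=1320/7453 → advance +1; mR−mL=-40/29 → turn -1·90°
n=3: pose=(8,6,W); sL=25/18, sR=5/4; mL=25/18, mR=5/36; mL+mR=55/36 → advance +1; mR−mL=-5/4 → turn -1·90°
n=4: pose=(7,6,N); sL=200/137, sR=200/241; mL=200/137, mR=20800/33017; mL+mR=69000/33017 → advance +1; mR−mL=-200/241 → turn -1·90°
n=5: pose=(7,7,E); sL=4/5, sR=100/113; mL=4/5, mR=-48/565; mL+mR=404/565 → advance +1; mR−mL=-100/113 → turn -1·90°
n=6: pose=(8,7,S); sL=200/257, sR=40/29; mL=200/257, mR=-4480/7453; mL+mR=1320/7453 → advance +1; mR−mL=-40/29 → turn -1·90°

0 200/137 200/241 200/137 20800/33017 7 6 N
1 4/5 100/113 4/5 -48/565 7 7 E
2 200/257 40/29 200/257 -4480/7453 8 7 S
3 25/18 5/4 25/18 5/36 8 6 W
4 200/137 200/241 200/137 20800/33017 7 6 N
5 4/5 100/113 4/5 -48/565 7 7 E
6 200/257 40/29 200/257 -4480/7453 8 7 S
final 8 6 W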